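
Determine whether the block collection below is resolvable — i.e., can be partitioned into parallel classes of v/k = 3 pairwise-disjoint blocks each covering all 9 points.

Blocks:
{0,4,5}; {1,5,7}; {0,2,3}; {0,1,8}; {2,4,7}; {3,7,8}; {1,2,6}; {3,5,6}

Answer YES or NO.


v = 9, block size k = 3, number of blocks = 8.
For resolvability, blocks must partition into parallel classes of size v/k = 3.
Total blocks must therefore be a multiple of 3: 8 = 3·2 + 2 ⇒ not divisible ✗.
Resolvable? NO.

NO


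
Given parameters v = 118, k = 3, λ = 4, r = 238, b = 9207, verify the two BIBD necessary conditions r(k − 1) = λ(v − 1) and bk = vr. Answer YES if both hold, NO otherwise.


Condition (i): r(k − 1) = 238·2 = 476; λ(v − 1) = 4·117 = 468. Match? NO.
Condition (ii): bk = 9207·3 = 27621; vr = 118·238 = 28084. Match? NO.
Both conditions hold? NO.

NO


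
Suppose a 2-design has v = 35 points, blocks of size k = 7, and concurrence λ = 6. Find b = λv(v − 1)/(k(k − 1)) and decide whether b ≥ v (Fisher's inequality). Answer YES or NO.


r = λ(v − 1)/(k − 1) = 6·34/6 = 34.
b = vr/k = 35·34/7 = 170.
Fisher's inequality: b ≥ v ⇔ 170 ≥ 35? YES.

YES


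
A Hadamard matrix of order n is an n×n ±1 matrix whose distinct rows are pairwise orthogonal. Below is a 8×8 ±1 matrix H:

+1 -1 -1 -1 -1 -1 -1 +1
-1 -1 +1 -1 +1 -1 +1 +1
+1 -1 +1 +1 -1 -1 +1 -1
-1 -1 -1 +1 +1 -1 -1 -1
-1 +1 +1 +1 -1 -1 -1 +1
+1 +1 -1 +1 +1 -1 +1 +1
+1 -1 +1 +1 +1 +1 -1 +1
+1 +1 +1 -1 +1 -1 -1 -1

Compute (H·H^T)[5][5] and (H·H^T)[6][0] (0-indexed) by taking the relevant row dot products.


Row 0 of H: [1, -1, -1, -1, -1, -1, -1, 1].
Row 5 of H: [1, 1, -1, 1, 1, -1, 1, 1].
Row 6 of H: [1, -1, 1, 1, 1, 1, -1, 1].
(H·H^T)[5][5] = Σ_j H[5][j]·H[5][j] = (1)² + (1)² + (-1)² + (1)² + (1)² + (-1)² + (1)² + (1)² = 1 + 1 + 1 + 1 + 1 + 1 + 1 + 1 = 8.
(H·H^T)[6][0] = Σ_j H[6][j]·H[0][j] = (1)·(1) + (-1)·(-1) + (1)·(-1) + (1)·(-1) + (1)·(-1) + (1)·(-1) + (-1)·(-1) + (1)·(1) = 1 + 1 + -1 + -1 + -1 + -1 + 1 + 1 = 0.
So rows 6 and 0 are orthogonal; the diagonal entry equals n = 8.

(5,5) entry = 8; (6,0) entry = 0.


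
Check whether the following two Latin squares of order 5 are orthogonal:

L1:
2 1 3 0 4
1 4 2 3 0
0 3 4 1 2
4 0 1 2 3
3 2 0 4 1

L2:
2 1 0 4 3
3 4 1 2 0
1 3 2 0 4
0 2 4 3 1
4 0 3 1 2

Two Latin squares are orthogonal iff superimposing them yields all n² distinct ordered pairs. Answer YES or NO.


Form the n² = 25 superimposed pairs (L1[i][j], L2[i][j]), row by row (rows and columns indexed from 0):
row 0: (2,2) (1,1) (3,0) (0,4) (4,3)
row 1: (1,3) (4,4) (2,1) (3,2) (0,0)
row 2: (0,1) (3,3) (4,2) (1,0) (2,4)
row 3: (4,0) (0,2) (1,4) (2,3) (3,1)
row 4: (3,4) (2,0) (0,3) (4,1) (1,2)
Orthogonality requires all 25 pairs distinct.
Check by first coordinate: for each symbol s of L1, list the L2 entries in the n cells where L1 = s; they must all differ.
  L1 = 0: L2 entries (in reading order) 4, 0, 1, 2, 3 — all 5 distinct ✓
  L1 = 1: L2 entries (in reading order) 1, 3, 0, 4, 2 — all 5 distinct ✓
  L1 = 2: L2 entries (in reading order) 2, 1, 4, 3, 0 — all 5 distinct ✓
  L1 = 3: L2 entries (in reading order) 0, 2, 3, 1, 4 — all 5 distinct ✓
  L1 = 4: L2 entries (in reading order) 3, 4, 2, 0, 1 — all 5 distinct ✓
Every symbol of L1 meets every symbol of L2 exactly once, so all 25 pairs are distinct (25 of 25).
Conclusion: YES.

YES


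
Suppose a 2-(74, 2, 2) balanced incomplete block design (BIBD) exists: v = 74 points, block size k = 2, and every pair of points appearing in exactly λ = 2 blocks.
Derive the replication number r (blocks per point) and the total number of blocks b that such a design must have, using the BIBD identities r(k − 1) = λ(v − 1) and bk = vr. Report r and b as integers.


Any 2-(v, k, λ) BIBD satisfies two necessary conditions:
  (i)  Each point sits in r blocks, and counting incidences through any fixed point gives r(k − 1) = λ(v − 1), so r = λ(v − 1)/(k − 1).
  (ii) Total incidences bk = vr, so b = vr/k.
Step 1: r = λ(v − 1)/(k − 1) = 2·(74 − 1)/(2 − 1) = 2·73/1 = 146/1 = 146.
Step 2: b = vr/k = 74·146/2 = 10804/2 = 5402.
Check integrality: r = 146 ∈ Z ✓, b = 5402 ∈ Z ✓.
(These identities are necessary conditions: they determine r and b for any design with these parameters, but do not by themselves prove that one exists.)

r = 146, b = 5402.


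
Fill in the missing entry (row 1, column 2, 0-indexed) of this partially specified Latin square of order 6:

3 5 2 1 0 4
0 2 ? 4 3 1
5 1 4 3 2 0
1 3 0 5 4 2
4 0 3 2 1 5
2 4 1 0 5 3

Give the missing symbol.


Row 1 contains symbols [0, 1, 2, 3, 4] — missing [5].
Column 2 contains symbols [0, 1, 2, 3, 4] — missing [5].
The missing symbol must appear in both missing sets; intersection = [5].
Therefore the hidden value is 5.

Missing value = 5.


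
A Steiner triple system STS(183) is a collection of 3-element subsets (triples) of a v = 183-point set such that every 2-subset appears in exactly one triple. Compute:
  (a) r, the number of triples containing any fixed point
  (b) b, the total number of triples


An STS(v) is a 2-(v, 3, 1) BIBD: block size k = 3, λ = 1.
Replication: r(k − 1) = λ(v − 1) ⇒ r·2 = 183 − 1 = 182 ⇒ r = 91.
Block count: b = v(v − 1)/6 = 183·182/6 = 33306/6 = 5551.

r = 91, b = 5551.


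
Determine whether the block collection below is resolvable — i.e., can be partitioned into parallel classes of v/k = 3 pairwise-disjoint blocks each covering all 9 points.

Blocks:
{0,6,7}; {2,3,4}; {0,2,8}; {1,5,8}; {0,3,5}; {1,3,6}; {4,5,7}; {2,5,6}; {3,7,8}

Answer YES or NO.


v = 9, block size k = 3, number of blocks = 9.
For resolvability, blocks must partition into parallel classes of size v/k = 3.
Total blocks must therefore be a multiple of 3: 9 = 3·3 + 0 ⇒ divisible ✓.
Consider block {0,3,5}. It intersects every other block in the collection, so no parallel class of size 3 can contain it.
Since every block must belong to some parallel class in a resolution, the collection cannot be partitioned into parallel classes.
Resolvable? NO.

NO


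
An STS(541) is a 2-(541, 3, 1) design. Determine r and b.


An STS(v) is a 2-(v, 3, 1) BIBD: block size k = 3, λ = 1.
Replication: r(k − 1) = λ(v − 1) ⇒ r·2 = 541 − 1 = 540 ⇒ r = 270.
Block count: bk = vr ⇒ b·3 = 541·270 = 146070 ⇒ b = 48690.
(Check via b = v(v − 1)/6 = 541·540/6 = 292140/6 = 48690.)

r = 270, b = 48690.


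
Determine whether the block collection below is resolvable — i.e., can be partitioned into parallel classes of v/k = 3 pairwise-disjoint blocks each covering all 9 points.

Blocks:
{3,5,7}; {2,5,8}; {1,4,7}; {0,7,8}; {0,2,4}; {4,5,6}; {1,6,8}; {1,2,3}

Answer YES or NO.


v = 9, block size k = 3, number of blocks = 8.
For resolvability, blocks must partition into parallel classes of size v/k = 3.
Total blocks must therefore be a multiple of 3: 8 = 3·2 + 2 ⇒ not divisible ✗.
Resolvable? NO.

NO


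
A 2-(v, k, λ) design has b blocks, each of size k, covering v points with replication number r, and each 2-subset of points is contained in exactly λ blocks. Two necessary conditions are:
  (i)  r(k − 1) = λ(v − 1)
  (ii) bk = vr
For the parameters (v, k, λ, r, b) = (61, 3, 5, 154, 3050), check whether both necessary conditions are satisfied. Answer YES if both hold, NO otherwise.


Condition (i): r(k − 1) = 154·2 = 308; λ(v − 1) = 5·60 = 300. Match? NO.
Condition (ii): bk = 3050·3 = 9150; vr = 61·154 = 9394. Match? NO.
Both conditions hold? NO.

NO


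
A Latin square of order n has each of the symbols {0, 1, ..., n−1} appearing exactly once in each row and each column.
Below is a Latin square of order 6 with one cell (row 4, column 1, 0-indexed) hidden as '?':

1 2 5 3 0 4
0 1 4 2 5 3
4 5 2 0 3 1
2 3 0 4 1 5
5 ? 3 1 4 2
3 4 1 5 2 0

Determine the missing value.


Row 4 contains symbols [1, 2, 3, 4, 5] — missing [0].
Column 1 contains symbols [1, 2, 3, 4, 5] — missing [0].
The missing symbol must appear in both missing sets; intersection = [0].
Therefore the hidden value is 0.

Missing value = 0.


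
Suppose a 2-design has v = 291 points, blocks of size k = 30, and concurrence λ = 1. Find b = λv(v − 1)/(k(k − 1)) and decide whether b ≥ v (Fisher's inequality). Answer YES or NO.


r = λ(v − 1)/(k − 1) = 1·290/29 = 10.
b = vr/k = 291·10/30 = 97.
Fisher's inequality: b ≥ v ⇔ 97 ≥ 291? NO.

NO


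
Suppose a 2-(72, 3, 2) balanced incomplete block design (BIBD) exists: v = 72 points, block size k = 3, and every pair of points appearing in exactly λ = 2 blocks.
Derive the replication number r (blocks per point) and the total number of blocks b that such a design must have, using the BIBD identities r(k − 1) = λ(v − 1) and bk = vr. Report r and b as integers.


Any 2-(v, k, λ) BIBD satisfies two necessary conditions:
  (i)  Each point sits in r blocks, and counting incidences through any fixed point gives r(k − 1) = λ(v − 1), so r = λ(v − 1)/(k − 1).
  (ii) Total incidences bk = vr, so b = vr/k.
Step 1: r = λ(v − 1)/(k − 1) = 2·(72 − 1)/(3 − 1) = 2·71/2 = 142/2 = 71.
Step 2: b = vr/k = 72·71/3 = 5112/3 = 1704.
Check integrality: r = 71 ∈ Z ✓, b = 1704 ∈ Z ✓.
(These identities are necessary conditions: they determine r and b for any design with these parameters, but do not by themselves prove that one exists.)

r = 71, b = 1704.


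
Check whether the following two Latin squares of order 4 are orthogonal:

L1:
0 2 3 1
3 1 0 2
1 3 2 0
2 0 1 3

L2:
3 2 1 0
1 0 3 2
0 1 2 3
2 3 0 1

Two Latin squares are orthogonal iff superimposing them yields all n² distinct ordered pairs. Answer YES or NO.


Form the n² = 16 superimposed pairs (L1[i][j], L2[i][j]), row by row (rows and columns indexed from 0):
row 0: (0,3) (2,2) (3,1) (1,0)
row 1: (3,1) (1,0) (0,3) (2,2)
row 2: (1,0) (3,1) (2,2) (0,3)
row 3: (2,2) (0,3) (1,0) (3,1)
Orthogonality requires all 16 pairs distinct.
But the pair (3,1) repeats: cell (0,2) has L1 = 3, L2 = 1, and cell (1,0) has L1 = 3, L2 = 1.
A repeated pair means some other pair never occurs (only 4 distinct pairs out of 16), so the squares are not orthogonal.
Conclusion: NO.

NO


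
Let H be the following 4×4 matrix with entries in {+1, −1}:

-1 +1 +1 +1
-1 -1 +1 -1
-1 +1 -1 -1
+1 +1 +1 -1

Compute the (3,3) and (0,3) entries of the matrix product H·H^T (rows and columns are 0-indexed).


Row 0 of H: [-1, 1, 1, 1].
Row 3 of H: [1, 1, 1, -1].
(H·H^T)[3][3] = Σ_j H[3][j]·H[3][j] = (1)² + (1)² + (1)² + (-1)² = 1 + 1 + 1 + 1 = 4.
(H·H^T)[0][3] = Σ_j H[0][j]·H[3][j] = (-1)·(1) + (1)·(1) + (1)·(1) + (1)·(-1) = -1 + 1 + 1 + -1 = 0.
So rows 0 and 3 are orthogonal; the diagonal entry equals n = 4.

(3,3) entry = 4; (0,3) entry = 0.


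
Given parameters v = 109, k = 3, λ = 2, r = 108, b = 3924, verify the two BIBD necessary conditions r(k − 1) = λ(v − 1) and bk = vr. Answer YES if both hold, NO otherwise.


Condition (i): r(k − 1) = 108·2 = 216; λ(v − 1) = 2·108 = 216. Match? YES.
Condition (ii): bk = 3924·3 = 11772; vr = 109·108 = 11772. Match? YES.
Both conditions hold? YES.

YES


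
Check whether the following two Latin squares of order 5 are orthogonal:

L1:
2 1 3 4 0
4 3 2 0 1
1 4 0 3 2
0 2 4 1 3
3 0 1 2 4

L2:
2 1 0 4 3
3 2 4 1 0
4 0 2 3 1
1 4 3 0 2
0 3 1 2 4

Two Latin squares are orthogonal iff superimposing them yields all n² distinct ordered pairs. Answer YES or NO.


Form the n² = 25 superimposed pairs (L1[i][j], L2[i][j]), row by row (rows and columns indexed from 0):
row 0: (2,2) (1,1) (3,0) (4,4) (0,3)
row 1: (4,3) (3,2) (2,4) (0,1) (1,0)
row 2: (1,4) (4,0) (0,2) (3,3) (2,1)
row 3: (0,1) (2,4) (4,3) (1,0) (3,2)
row 4: (3,0) (0,3) (1,1) (2,2) (4,4)
Orthogonality requires all 25 pairs distinct.
But the pair (0,1) repeats: cell (1,3) has L1 = 0, L2 = 1, and cell (3,0) has L1 = 0, L2 = 1.
A repeated pair means some other pair never occurs (only 15 distinct pairs out of 25), so the squares are not orthogonal.
Conclusion: NO.

NO


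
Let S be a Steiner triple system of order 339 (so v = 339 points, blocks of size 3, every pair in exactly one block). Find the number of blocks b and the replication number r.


An STS(v) is a 2-(v, 3, 1) BIBD: block size k = 3, λ = 1.
Replication: r(k − 1) = λ(v − 1) ⇒ r·2 = 339 − 1 = 338 ⇒ r = 169.
Block count: b = v(v − 1)/6 = 339·338/6 = 114582/6 = 19097.
(Check via bk = vr: 19097·3 = 57291 = 339·169 = 57291 ✓.)

r = 169, b = 19097.


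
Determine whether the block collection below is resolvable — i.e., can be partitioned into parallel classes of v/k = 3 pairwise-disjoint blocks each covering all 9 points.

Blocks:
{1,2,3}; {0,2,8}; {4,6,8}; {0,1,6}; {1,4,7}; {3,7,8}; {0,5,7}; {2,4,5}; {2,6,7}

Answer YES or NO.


v = 9, block size k = 3, number of blocks = 9.
For resolvability, blocks must partition into parallel classes of size v/k = 3.
Total blocks must therefore be a multiple of 3: 9 = 3·3 + 0 ⇒ divisible ✓.
Consider block {0,2,8}. The only other block(s) in the collection disjoint from it are {1,4,7} — just 1 block(s). Any parallel class containing {0,2,8} would need 2 other blocks each disjoint from it, so no parallel class of size 3 can contain {0,2,8}.
Since every block must belong to some parallel class in a resolution, the collection cannot be partitioned into parallel classes.
Resolvable? NO.

NO


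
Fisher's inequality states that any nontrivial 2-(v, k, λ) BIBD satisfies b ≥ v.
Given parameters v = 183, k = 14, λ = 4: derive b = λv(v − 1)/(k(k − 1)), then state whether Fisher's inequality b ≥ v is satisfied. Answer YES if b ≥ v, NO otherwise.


r = λ(v − 1)/(k − 1) = 4·182/13 = 56.
b = vr/k = 183·56/14 = 732.
Fisher's inequality: b ≥ v ⇔ 732 ≥ 183? YES.

YES


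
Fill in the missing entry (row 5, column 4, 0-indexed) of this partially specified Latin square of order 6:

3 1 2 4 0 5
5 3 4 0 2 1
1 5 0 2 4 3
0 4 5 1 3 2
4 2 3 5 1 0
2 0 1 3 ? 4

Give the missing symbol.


Row 5 contains symbols [0, 1, 2, 3, 4] — missing [5].
Column 4 contains symbols [0, 1, 2, 3, 4] — missing [5].
The missing symbol must appear in both missing sets; intersection = [5].
Therefore the hidden value is 5.

Missing value = 5.


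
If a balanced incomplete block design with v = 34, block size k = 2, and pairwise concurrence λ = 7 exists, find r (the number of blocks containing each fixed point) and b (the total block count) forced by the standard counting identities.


Any 2-(v, k, λ) BIBD satisfies two necessary conditions:
  (i)  Each point sits in r blocks, and counting incidences through any fixed point gives r(k − 1) = λ(v − 1), so r = λ(v − 1)/(k − 1).
  (ii) Total incidences bk = vr, so b = vr/k.
Step 1: r = λ(v − 1)/(k − 1) = 7·(34 − 1)/(2 − 1) = 7·33/1 = 231/1 = 231.
Step 2: b = vr/k = 34·231/2 = 7854/2 = 3927.
Check integrality: r = 231 ∈ Z ✓, b = 3927 ∈ Z ✓.
(These identities are necessary conditions: they determine r and b for any design with these parameters, but do not by themselves prove that one exists.)

r = 231, b = 3927.


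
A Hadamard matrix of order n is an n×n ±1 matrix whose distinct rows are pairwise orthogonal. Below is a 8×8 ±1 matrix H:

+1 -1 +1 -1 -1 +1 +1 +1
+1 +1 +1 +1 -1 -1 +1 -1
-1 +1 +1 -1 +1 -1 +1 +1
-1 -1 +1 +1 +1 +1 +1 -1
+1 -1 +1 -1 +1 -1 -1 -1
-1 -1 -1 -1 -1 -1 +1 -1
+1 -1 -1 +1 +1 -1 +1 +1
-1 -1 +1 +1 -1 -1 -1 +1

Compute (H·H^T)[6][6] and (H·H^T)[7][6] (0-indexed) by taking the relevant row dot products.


Row 6 of H: [1, -1, -1, 1, 1, -1, 1, 1].
Row 7 of H: [-1, -1, 1, 1, -1, -1, -1, 1].
(H·H^T)[6][6] = Σ_j H[6][j]·H[6][j] = (1)² + (-1)² + (-1)² + (1)² + (1)² + (-1)² + (1)² + (1)² = 1 + 1 + 1 + 1 + 1 + 1 + 1 + 1 = 8.
(H·H^T)[7][6] = Σ_j H[7][j]·H[6][j] = (-1)·(1) + (-1)·(-1) + (1)·(-1) + (1)·(1) + (-1)·(1) + (-1)·(-1) + (-1)·(1) + (1)·(1) = -1 + 1 + -1 + 1 + -1 + 1 + -1 + 1 = 0.
So rows 7 and 6 are orthogonal; the diagonal entry equals n = 8.

(6,6) entry = 8; (7,6) entry = 0.


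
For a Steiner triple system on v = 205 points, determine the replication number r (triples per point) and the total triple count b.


An STS(v) is a 2-(v, 3, 1) BIBD: block size k = 3, λ = 1.
Replication: r(k − 1) = λ(v − 1) ⇒ r·2 = 205 − 1 = 204 ⇒ r = 102.
Block count: b = v(v − 1)/6 = 205·204/6 = 41820/6 = 6970.
(Check via bk = vr: 6970·3 = 20910 = 205·102 = 20910 ✓.)

r = 102, b = 6970.


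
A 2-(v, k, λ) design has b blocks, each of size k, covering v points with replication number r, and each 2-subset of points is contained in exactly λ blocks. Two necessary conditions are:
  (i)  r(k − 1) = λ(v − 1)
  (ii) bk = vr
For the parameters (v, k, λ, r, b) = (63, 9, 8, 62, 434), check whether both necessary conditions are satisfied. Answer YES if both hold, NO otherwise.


Condition (i): r(k − 1) = 62·8 = 496; λ(v − 1) = 8·62 = 496. Match? YES.
Condition (ii): bk = 434·9 = 3906; vr = 63·62 = 3906. Match? YES.
Both conditions hold? YES.

YES


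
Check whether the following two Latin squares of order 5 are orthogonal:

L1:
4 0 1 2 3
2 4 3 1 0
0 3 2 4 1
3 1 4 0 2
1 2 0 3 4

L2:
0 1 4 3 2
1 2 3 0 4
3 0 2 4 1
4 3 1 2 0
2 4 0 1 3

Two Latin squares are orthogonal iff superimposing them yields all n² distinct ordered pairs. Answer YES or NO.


Form the n² = 25 superimposed pairs (L1[i][j], L2[i][j]), row by row (rows and columns indexed from 0):
row 0: (4,0) (0,1) (1,4) (2,3) (3,2)
row 1: (2,1) (4,2) (3,3) (1,0) (0,4)
row 2: (0,3) (3,0) (2,2) (4,4) (1,1)
row 3: (3,4) (1,3) (4,1) (0,2) (2,0)
row 4: (1,2) (2,4) (0,0) (3,1) (4,3)
Orthogonality requires all 25 pairs distinct.
Check by first coordinate: for each symbol s of L1, list the L2 entries in the n cells where L1 = s; they must all differ.
  L1 = 0: L2 entries (in reading order) 1, 4, 3, 2, 0 — all 5 distinct ✓
  L1 = 1: L2 entries (in reading order) 4, 0, 1, 3, 2 — all 5 distinct ✓
  L1 = 2: L2 entries (in reading order) 3, 1, 2, 0, 4 — all 5 distinct ✓
  L1 = 3: L2 entries (in reading order) 2, 3, 0, 4, 1 — all 5 distinct ✓
  L1 = 4: L2 entries (in reading order) 0, 2, 4, 1, 3 — all 5 distinct ✓
Every symbol of L1 meets every symbol of L2 exactly once, so all 25 pairs are distinct (25 of 25).
Conclusion: YES.

YES


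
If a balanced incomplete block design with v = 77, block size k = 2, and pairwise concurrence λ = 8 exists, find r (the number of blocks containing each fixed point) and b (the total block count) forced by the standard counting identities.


Any 2-(v, k, λ) BIBD satisfies two necessary conditions:
  (i)  Each point sits in r blocks, and counting incidences through any fixed point gives r(k − 1) = λ(v − 1), so r = λ(v − 1)/(k − 1).
  (ii) Total incidences bk = vr, so b = vr/k.
Step 1: r = λ(v − 1)/(k − 1) = 8·(77 − 1)/(2 − 1) = 8·76/1 = 608/1 = 608.
Step 2: b = vr/k = 77·608/2 = 46816/2 = 23408.
Check integrality: r = 608 ∈ Z ✓, b = 23408 ∈ Z ✓.
(These identities are necessary conditions: they determine r and b for any design with these parameters, but do not by themselves prove that one exists.)

r = 608, b = 23408.


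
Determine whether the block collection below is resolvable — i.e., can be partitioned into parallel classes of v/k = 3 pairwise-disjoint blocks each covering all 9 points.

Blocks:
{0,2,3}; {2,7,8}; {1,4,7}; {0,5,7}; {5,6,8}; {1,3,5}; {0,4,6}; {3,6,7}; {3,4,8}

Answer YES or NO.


v = 9, block size k = 3, number of blocks = 9.
For resolvability, blocks must partition into parallel classes of size v/k = 3.
Total blocks must therefore be a multiple of 3: 9 = 3·3 + 0 ⇒ divisible ✓.
Consider block {0,5,7}. The only other block(s) in the collection disjoint from it are {3,4,8} — just 1 block(s). Any parallel class containing {0,5,7} would need 2 other blocks each disjoint from it, so no parallel class of size 3 can contain {0,5,7}.
Since every block must belong to some parallel class in a resolution, the collection cannot be partitioned into parallel classes.
Resolvable? NO.

NO


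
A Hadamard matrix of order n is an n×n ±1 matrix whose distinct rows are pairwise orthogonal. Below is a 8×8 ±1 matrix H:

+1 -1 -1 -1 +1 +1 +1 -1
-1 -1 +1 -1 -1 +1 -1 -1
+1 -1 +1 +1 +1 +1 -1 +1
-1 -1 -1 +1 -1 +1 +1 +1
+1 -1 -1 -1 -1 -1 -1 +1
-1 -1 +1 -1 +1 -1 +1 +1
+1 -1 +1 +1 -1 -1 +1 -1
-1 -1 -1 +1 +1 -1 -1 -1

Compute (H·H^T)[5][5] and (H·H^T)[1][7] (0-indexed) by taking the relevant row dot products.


Row 1 of H: [-1, -1, 1, -1, -1, 1, -1, -1].
Row 5 of H: [-1, -1, 1, -1, 1, -1, 1, 1].
Row 7 of H: [-1, -1, -1, 1, 1, -1, -1, -1].
(H·H^T)[5][5] = Σ_j H[5][j]·H[5][j] = (-1)² + (-1)² + (1)² + (-1)² + (1)² + (-1)² + (1)² + (1)² = 1 + 1 + 1 + 1 + 1 + 1 + 1 + 1 = 8.
(H·H^T)[1][7] = Σ_j H[1][j]·H[7][j] = (-1)·(-1) + (-1)·(-1) + (1)·(-1) + (-1)·(1) + (-1)·(1) + (1)·(-1) + (-1)·(-1) + (-1)·(-1) = 1 + 1 + -1 + -1 + -1 + -1 + 1 + 1 = 0.
So rows 1 and 7 are orthogonal; the diagonal entry equals n = 8.

(5,5) entry = 8; (1,7) entry = 0.


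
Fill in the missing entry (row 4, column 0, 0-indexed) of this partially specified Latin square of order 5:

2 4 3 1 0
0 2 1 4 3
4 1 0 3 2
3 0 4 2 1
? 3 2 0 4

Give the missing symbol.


Row 4 contains symbols [0, 2, 3, 4] — missing [1].
Column 0 contains symbols [0, 2, 3, 4] — missing [1].
The missing symbol must appear in both missing sets; intersection = [1].
Therefore the hidden value is 1.

Missing value = 1.


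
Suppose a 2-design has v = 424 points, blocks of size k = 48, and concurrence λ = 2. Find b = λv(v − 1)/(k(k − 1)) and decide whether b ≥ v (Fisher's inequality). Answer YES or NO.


r = λ(v − 1)/(k − 1) = 2·423/47 = 18.
b = vr/k = 424·18/48 = 159.
Fisher's inequality: b ≥ v ⇔ 159 ≥ 424? NO.

NO


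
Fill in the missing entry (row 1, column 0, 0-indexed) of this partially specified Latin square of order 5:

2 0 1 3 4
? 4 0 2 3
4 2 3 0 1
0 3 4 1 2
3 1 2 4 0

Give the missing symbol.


Row 1 contains symbols [0, 2, 3, 4] — missing [1].
Column 0 contains symbols [0, 2, 3, 4] — missing [1].
The missing symbol must appear in both missing sets; intersection = [1].
Therefore the hidden value is 1.

Missing value = 1.


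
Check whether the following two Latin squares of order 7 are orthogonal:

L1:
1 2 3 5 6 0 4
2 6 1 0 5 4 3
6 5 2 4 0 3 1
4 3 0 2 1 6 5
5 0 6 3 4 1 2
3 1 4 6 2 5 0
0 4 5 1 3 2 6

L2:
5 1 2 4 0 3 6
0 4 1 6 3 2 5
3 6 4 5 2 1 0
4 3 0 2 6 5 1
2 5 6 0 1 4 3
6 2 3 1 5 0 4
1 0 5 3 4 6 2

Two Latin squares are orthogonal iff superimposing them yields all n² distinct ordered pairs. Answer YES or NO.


Form the n² = 49 superimposed pairs (L1[i][j], L2[i][j]), row by row (rows and columns indexed from 0):
row 0: (1,5) (2,1) (3,2) (5,4) (6,0) (0,3) (4,6)
row 1: (2,0) (6,4) (1,1) (0,6) (5,3) (4,2) (3,5)
row 2: (6,3) (5,6) (2,4) (4,5) (0,2) (3,1) (1,0)
row 3: (4,4) (3,3) (0,0) (2,2) (1,6) (6,5) (5,1)
row 4: (5,2) (0,5) (6,6) (3,0) (4,1) (1,4) (2,3)
row 5: (3,6) (1,2) (4,3) (6,1) (2,5) (5,0) (0,4)
row 6: (0,1) (4,0) (5,5) (1,3) (3,4) (2,6) (6,2)
Orthogonality requires all 49 pairs distinct.
Check by first coordinate: for each symbol s of L1, list the L2 entries in the n cells where L1 = s; they must all differ.
  L1 = 0: L2 entries (in reading order) 3, 6, 2, 0, 5, 4, 1 — all 7 distinct ✓
  L1 = 1: L2 entries (in reading order) 5, 1, 0, 6, 4, 2, 3 — all 7 distinct ✓
  L1 = 2: L2 entries (in reading order) 1, 0, 4, 2, 3, 5, 6 — all 7 distinct ✓
  L1 = 3: L2 entries (in reading order) 2, 5, 1, 3, 0, 6, 4 — all 7 distinct ✓
  L1 = 4: L2 entries (in reading order) 6, 2, 5, 4, 1, 3, 0 — all 7 distinct ✓
  L1 = 5: L2 entries (in reading order) 4, 3, 6, 1, 2, 0, 5 — all 7 distinct ✓
  L1 = 6: L2 entries (in reading order) 0, 4, 3, 5, 6, 1, 2 — all 7 distinct ✓
Every symbol of L1 meets every symbol of L2 exactly once, so all 49 pairs are distinct (49 of 49).
Conclusion: YES.

YES


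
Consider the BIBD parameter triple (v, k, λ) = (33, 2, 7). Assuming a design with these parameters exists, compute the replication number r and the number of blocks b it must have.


Any 2-(v, k, λ) BIBD satisfies two necessary conditions:
  (i)  Each point sits in r blocks, and counting incidences through any fixed point gives r(k − 1) = λ(v − 1), so r = λ(v − 1)/(k − 1).
  (ii) Total incidences bk = vr, so b = vr/k.
Step 1: r = λ(v − 1)/(k − 1) = 7·(33 − 1)/(2 − 1) = 7·32/1 = 224/1 = 224.
Step 2: b = vr/k = 33·224/2 = 7392/2 = 3696.
Check integrality: r = 224 ∈ Z ✓, b = 3696 ∈ Z ✓.
(These identities are necessary conditions: they determine r and b for any design with these parameters, but do not by themselves prove that one exists.)

r = 224, b = 3696.


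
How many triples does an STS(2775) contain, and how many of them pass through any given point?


An STS(v) is a 2-(v, 3, 1) BIBD: block size k = 3, λ = 1.
Replication: r(k − 1) = λ(v − 1) ⇒ r·2 = 2775 − 1 = 2774 ⇒ r = 1387.
Block count: bk = vr ⇒ b·3 = 2775·1387 = 3848925 ⇒ b = 1282975.

r = 1387, b = 1282975.


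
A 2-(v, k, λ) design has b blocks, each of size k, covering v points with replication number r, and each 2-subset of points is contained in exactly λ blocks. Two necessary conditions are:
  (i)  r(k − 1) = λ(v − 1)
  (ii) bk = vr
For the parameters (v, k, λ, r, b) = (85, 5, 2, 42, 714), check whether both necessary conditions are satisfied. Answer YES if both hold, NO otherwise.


Condition (i): r(k − 1) = 42·4 = 168; λ(v − 1) = 2·84 = 168. Match? YES.
Condition (ii): bk = 714·5 = 3570; vr = 85·42 = 3570. Match? YES.
Both conditions hold? YES.

YES


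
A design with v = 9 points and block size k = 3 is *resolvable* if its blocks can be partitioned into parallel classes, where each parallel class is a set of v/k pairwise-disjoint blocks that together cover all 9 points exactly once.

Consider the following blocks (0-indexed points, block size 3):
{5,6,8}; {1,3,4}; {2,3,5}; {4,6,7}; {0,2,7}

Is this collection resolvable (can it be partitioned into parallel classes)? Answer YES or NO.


v = 9, block size k = 3, number of blocks = 5.
For resolvability, blocks must partition into parallel classes of size v/k = 3.
Total blocks must therefore be a multiple of 3: 5 = 3·1 + 2 ⇒ not divisible ✗.
Resolvable? NO.

NO


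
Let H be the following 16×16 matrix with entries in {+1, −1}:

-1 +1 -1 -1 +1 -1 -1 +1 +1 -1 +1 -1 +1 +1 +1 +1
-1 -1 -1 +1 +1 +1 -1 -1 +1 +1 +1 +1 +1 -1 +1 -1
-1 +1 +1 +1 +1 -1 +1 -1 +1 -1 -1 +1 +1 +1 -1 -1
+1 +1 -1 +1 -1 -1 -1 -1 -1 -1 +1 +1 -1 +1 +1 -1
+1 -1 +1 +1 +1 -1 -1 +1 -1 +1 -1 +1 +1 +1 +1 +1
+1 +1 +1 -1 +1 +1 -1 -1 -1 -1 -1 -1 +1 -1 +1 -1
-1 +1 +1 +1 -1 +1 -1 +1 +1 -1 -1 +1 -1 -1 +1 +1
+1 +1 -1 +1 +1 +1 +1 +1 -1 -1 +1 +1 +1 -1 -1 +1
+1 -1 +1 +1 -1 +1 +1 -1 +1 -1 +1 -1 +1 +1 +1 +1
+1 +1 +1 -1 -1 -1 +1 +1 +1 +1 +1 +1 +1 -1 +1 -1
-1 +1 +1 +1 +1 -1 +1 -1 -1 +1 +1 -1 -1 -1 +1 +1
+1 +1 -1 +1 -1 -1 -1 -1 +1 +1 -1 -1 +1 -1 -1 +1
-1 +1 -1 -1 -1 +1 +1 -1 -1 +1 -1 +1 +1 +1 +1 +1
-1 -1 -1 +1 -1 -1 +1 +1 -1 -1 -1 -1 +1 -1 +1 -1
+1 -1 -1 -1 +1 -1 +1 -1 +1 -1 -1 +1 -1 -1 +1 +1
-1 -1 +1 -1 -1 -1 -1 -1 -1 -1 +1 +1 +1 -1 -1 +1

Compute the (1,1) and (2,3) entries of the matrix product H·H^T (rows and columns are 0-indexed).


Row 1 of H: [-1, -1, -1, 1, 1, 1, -1, -1, 1, 1, 1, 1, 1, -1, 1, -1].
Row 2 of H: [-1, 1, 1, 1, 1, -1, 1, -1, 1, -1, -1, 1, 1, 1, -1, -1].
Row 3 of H: [1, 1, -1, 1, -1, -1, -1, -1, -1, -1, 1, 1, -1, 1, 1, -1].
(H·H^T)[1][1] = Σ_j H[1][j]·H[1][j] = (-1)² + (-1)² + (-1)² + (1)² + (1)² + (1)² + (-1)² + (-1)² + (1)² + (1)² + (1)² + (1)² + (1)² + (-1)² + (1)² + (-1)² = 1 + 1 + 1 + 1 + 1 + 1 + 1 + 1 + 1 + 1 + 1 + 1 + 1 + 1 + 1 + 1 = 16.
(H·H^T)[2][3] = Σ_j H[2][j]·H[3][j] = (-1)·(1) + (1)·(1) + (1)·(-1) + (1)·(1) + (1)·(-1) + (-1)·(-1) + (1)·(-1) + (-1)·(-1) + (1)·(-1) + (-1)·(-1) + (-1)·(1) + (1)·(1) + (1)·(-1) + (1)·(1) + (-1)·(1) + (-1)·(-1) = -1 + 1 + -1 + 1 + -1 + 1 + -1 + 1 + -1 + 1 + -1 + 1 + -1 + 1 + -1 + 1 = 0.
So rows 2 and 3 are orthogonal; the diagonal entry equals n = 16.

(1,1) entry = 16; (2,3) entry = 0.


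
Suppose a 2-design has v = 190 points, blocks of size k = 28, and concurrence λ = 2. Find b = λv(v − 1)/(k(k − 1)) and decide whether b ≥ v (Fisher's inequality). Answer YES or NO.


r = λ(v − 1)/(k − 1) = 2·189/27 = 14.
b = vr/k = 190·14/28 = 95.
Fisher's inequality: b ≥ v ⇔ 95 ≥ 190? NO.

NO


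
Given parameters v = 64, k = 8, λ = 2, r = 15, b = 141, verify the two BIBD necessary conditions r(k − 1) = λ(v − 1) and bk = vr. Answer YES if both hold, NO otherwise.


Condition (i): r(k − 1) = 15·7 = 105; λ(v − 1) = 2·63 = 126. Match? NO.
Condition (ii): bk = 141·8 = 1128; vr = 64·15 = 960. Match? NO.
Both conditions hold? NO.

NO


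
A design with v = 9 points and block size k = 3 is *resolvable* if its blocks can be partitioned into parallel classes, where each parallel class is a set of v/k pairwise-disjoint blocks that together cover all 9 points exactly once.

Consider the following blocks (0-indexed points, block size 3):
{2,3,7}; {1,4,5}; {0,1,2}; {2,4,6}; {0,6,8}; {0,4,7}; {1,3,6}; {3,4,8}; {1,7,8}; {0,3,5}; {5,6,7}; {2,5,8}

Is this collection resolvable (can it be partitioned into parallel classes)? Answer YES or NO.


v = 9, block size k = 3, number of blocks = 12.
For resolvability, blocks must partition into parallel classes of size v/k = 3.
Total blocks must therefore be a multiple of 3: 12 = 3·4 + 0 ⇒ divisible ✓.
Greedy packing gives 4 candidate class(es). Each should be a full parallel class (size 3, covers all 9 points).
  Class 1 (3 blocks): {2,3,7}; {1,4,5}; {0,6,8}. Points covered: [0, 1, 2, 3, 4, 5, 6, 7, 8].
  Class 2 (3 blocks): {0,1,2}; {3,4,8}; {5,6,7}. Points covered: [0, 1, 2, 3, 4, 5, 6, 7, 8].
  Class 3 (3 blocks): {2,4,6}; {1,7,8}; {0,3,5}. Points covered: [0, 1, 2, 3, 4, 5, 6, 7, 8].
  Class 4 (3 blocks): {0,4,7}; {1,3,6}; {2,5,8}. Points covered: [0, 1, 2, 3, 4, 5, 6, 7, 8].
All classes full (size 3)? YES. All classes cover every point? YES.
Resolvable? YES.

YES


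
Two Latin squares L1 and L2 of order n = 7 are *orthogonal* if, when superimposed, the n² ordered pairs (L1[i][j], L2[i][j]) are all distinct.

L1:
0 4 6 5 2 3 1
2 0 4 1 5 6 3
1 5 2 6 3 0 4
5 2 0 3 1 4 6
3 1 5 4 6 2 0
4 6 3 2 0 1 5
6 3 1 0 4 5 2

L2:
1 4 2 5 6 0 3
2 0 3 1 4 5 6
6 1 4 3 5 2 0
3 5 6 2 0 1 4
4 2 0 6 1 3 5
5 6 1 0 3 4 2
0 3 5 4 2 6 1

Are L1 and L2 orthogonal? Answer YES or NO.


Form the n² = 49 superimposed pairs (L1[i][j], L2[i][j]), row by row (rows and columns indexed from 0):
row 0: (0,1) (4,4) (6,2) (5,5) (2,6) (3,0) (1,3)
row 1: (2,2) (0,0) (4,3) (1,1) (5,4) (6,5) (3,6)
row 2: (1,6) (5,1) (2,4) (6,3) (3,5) (0,2) (4,0)
row 3: (5,3) (2,5) (0,6) (3,2) (1,0) (4,1) (6,4)
row 4: (3,4) (1,2) (5,0) (4,6) (6,1) (2,3) (0,5)
row 5: (4,5) (6,6) (3,1) (2,0) (0,3) (1,4) (5,2)
row 6: (6,0) (3,3) (1,5) (0,4) (4,2) (5,6) (2,1)
Orthogonality requires all 49 pairs distinct.
Check by first coordinate: for each symbol s of L1, list the L2 entries in the n cells where L1 = s; they must all differ.
  L1 = 0: L2 entries (in reading order) 1, 0, 2, 6, 5, 3, 4 — all 7 distinct ✓
  L1 = 1: L2 entries (in reading order) 3, 1, 6, 0, 2, 4, 5 — all 7 distinct ✓
  L1 = 2: L2 entries (in reading order) 6, 2, 4, 5, 3, 0, 1 — all 7 distinct ✓
  L1 = 3: L2 entries (in reading order) 0, 6, 5, 2, 4, 1, 3 — all 7 distinct ✓
  L1 = 4: L2 entries (in reading order) 4, 3, 0, 1, 6, 5, 2 — all 7 distinct ✓
  L1 = 5: L2 entries (in reading order) 5, 4, 1, 3, 0, 2, 6 — all 7 distinct ✓
  L1 = 6: L2 entries (in reading order) 2, 5, 3, 4, 1, 6, 0 — all 7 distinct ✓
Every symbol of L1 meets every symbol of L2 exactly once, so all 49 pairs are distinct (49 of 49).
Conclusion: YES.

YES


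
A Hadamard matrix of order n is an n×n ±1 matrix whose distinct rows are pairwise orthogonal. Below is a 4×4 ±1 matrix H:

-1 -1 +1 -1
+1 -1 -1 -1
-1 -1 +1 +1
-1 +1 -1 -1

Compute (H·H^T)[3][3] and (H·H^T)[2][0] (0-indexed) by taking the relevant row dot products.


Row 0 of H: [-1, -1, 1, -1].
Row 2 of H: [-1, -1, 1, 1].
Row 3 of H: [-1, 1, -1, -1].
(H·H^T)[3][3] = Σ_j H[3][j]·H[3][j] = (-1)² + (1)² + (-1)² + (-1)² = 1 + 1 + 1 + 1 = 4.
(H·H^T)[2][0] = Σ_j H[2][j]·H[0][j] = (-1)·(-1) + (-1)·(-1) + (1)·(1) + (1)·(-1) = 1 + 1 + 1 + -1 = 2.
Rows 2 and 0 are not orthogonal (dot product = 2 ≠ 0), so H is not a Hadamard matrix.

(3,3) entry = 4; (2,0) entry = 2.


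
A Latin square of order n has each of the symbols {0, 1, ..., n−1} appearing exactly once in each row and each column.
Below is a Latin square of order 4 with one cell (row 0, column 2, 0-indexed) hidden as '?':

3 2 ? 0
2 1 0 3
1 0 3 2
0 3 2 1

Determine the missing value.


Row 0 contains symbols [0, 2, 3] — missing [1].
Column 2 contains symbols [0, 2, 3] — missing [1].
The missing symbol must appear in both missing sets; intersection = [1].
Therefore the hidden value is 1.

Missing value = 1.


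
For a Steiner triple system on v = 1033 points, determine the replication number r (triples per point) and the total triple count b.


An STS(v) is a 2-(v, 3, 1) BIBD: block size k = 3, λ = 1.
Replication: r(k − 1) = λ(v − 1) ⇒ r·2 = 1033 − 1 = 1032 ⇒ r = 516.
Block count: b = v(v − 1)/6 = 1033·1032/6 = 1066056/6 = 177676.

r = 516, b = 177676.


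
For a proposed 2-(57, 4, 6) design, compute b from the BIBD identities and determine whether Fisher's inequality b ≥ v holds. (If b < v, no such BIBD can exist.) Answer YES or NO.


b = λv(v − 1)/(k(k − 1)) = 6·57·56/(4·3) = 19152/12 = 1596.
Compare with v = 57: b ≥ v, so Fisher's inequality holds.

YES


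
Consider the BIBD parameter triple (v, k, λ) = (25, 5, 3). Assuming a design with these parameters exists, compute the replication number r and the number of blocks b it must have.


Any 2-(v, k, λ) BIBD satisfies two necessary conditions:
  (i)  Each point sits in r blocks, and counting incidences through any fixed point gives r(k − 1) = λ(v − 1), so r = λ(v − 1)/(k − 1).
  (ii) Total incidences bk = vr, so b = vr/k.
Step 1: r = λ(v − 1)/(k − 1) = 3·(25 − 1)/(5 − 1) = 3·24/4 = 72/4 = 18.
Step 2: b = vr/k = 25·18/5 = 450/5 = 90.
Check integrality: r = 18 ∈ Z ✓, b = 90 ∈ Z ✓.
(These identities are necessary conditions: they determine r and b for any design with these parameters, but do not by themselves prove that one exists.)

r = 18, b = 90.


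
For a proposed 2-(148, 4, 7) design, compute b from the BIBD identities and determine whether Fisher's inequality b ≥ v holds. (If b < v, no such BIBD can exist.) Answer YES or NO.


b = λv(v − 1)/(k(k − 1)) = 7·148·147/(4·3) = 152292/12 = 12691.
Compare with v = 148: b ≥ v, so Fisher's inequality holds.

YES


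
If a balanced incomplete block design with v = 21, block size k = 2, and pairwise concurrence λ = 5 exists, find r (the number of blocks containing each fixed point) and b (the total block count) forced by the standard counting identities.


Any 2-(v, k, λ) BIBD satisfies two necessary conditions:
  (i)  Each point sits in r blocks, and counting incidences through any fixed point gives r(k − 1) = λ(v − 1), so r = λ(v − 1)/(k − 1).
  (ii) Total incidences bk = vr, so b = vr/k.
Step 1: r = λ(v − 1)/(k − 1) = 5·(21 − 1)/(2 − 1) = 5·20/1 = 100/1 = 100.
Step 2: b = vr/k = 21·100/2 = 2100/2 = 1050.
Check integrality: r = 100 ∈ Z ✓, b = 1050 ∈ Z ✓.
(These identities are necessary conditions: they determine r and b for any design with these parameters, but do not by themselves prove that one exists.)

r = 100, b = 1050.


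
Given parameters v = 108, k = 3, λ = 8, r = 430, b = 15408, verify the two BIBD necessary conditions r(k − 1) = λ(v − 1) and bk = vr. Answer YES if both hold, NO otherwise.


Condition (i): r(k − 1) = 430·2 = 860; λ(v − 1) = 8·107 = 856. Match? NO.
Condition (ii): bk = 15408·3 = 46224; vr = 108·430 = 46440. Match? NO.
Both conditions hold? NO.

NO


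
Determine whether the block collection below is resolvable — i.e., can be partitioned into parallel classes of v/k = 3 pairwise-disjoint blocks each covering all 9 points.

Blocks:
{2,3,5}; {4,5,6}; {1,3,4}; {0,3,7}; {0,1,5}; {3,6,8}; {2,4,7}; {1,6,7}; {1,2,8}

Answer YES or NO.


v = 9, block size k = 3, number of blocks = 9.
For resolvability, blocks must partition into parallel classes of size v/k = 3.
Total blocks must therefore be a multiple of 3: 9 = 3·3 + 0 ⇒ divisible ✓.
Consider block {2,3,5}. The only other block(s) in the collection disjoint from it are {1,6,7} — just 1 block(s). Any parallel class containing {2,3,5} would need 2 other blocks each disjoint from it, so no parallel class of size 3 can contain {2,3,5}.
Since every block must belong to some parallel class in a resolution, the collection cannot be partitioned into parallel classes.
Resolvable? NO.

NO


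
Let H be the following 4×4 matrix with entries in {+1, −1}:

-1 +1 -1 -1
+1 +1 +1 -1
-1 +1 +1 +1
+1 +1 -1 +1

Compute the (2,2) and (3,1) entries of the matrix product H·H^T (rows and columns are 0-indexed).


Row 1 of H: [1, 1, 1, -1].
Row 2 of H: [-1, 1, 1, 1].
Row 3 of H: [1, 1, -1, 1].
(H·H^T)[2][2] = Σ_j H[2][j]·H[2][j] = (-1)² + (1)² + (1)² + (1)² = 1 + 1 + 1 + 1 = 4.
(H·H^T)[3][1] = Σ_j H[3][j]·H[1][j] = (1)·(1) + (1)·(1) + (-1)·(1) + (1)·(-1) = 1 + 1 + -1 + -1 = 0.
So rows 3 and 1 are orthogonal; the diagonal entry equals n = 4.

(2,2) entry = 4; (3,1) entry = 0.


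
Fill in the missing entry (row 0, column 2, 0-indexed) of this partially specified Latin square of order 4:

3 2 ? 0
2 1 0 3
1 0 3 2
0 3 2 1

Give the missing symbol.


Row 0 contains symbols [0, 2, 3] — missing [1].
Column 2 contains symbols [0, 2, 3] — missing [1].
The missing symbol must appear in both missing sets; intersection = [1].
Therefore the hidden value is 1.

Missing value = 1.


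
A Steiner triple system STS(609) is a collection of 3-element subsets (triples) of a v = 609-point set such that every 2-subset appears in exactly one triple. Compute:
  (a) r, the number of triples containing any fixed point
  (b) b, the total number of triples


An STS(v) is a 2-(v, 3, 1) BIBD: block size k = 3, λ = 1.
Replication: r(k − 1) = λ(v − 1) ⇒ r·2 = 609 − 1 = 608 ⇒ r = 304.
Block count: bk = vr ⇒ b·3 = 609·304 = 185136 ⇒ b = 61712.
(Check via b = v(v − 1)/6 = 609·608/6 = 370272/6 = 61712.)

r = 304, b = 61712.


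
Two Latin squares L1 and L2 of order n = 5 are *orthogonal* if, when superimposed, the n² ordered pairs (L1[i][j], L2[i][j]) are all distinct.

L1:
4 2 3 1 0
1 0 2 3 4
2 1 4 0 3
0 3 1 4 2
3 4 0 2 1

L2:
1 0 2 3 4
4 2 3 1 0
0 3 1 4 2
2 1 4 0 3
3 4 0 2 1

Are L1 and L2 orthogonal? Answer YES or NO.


Form the n² = 25 superimposed pairs (L1[i][j], L2[i][j]), row by row (rows and columns indexed from 0):
row 0: (4,1) (2,0) (3,2) (1,3) (0,4)
row 1: (1,4) (0,2) (2,3) (3,1) (4,0)
row 2: (2,0) (1,3) (4,1) (0,4) (3,2)
row 3: (0,2) (3,1) (1,4) (4,0) (2,3)
row 4: (3,3) (4,4) (0,0) (2,2) (1,1)
Orthogonality requires all 25 pairs distinct.
But the pair (2,0) repeats: cell (0,1) has L1 = 2, L2 = 0, and cell (2,0) has L1 = 2, L2 = 0.
A repeated pair means some other pair never occurs (only 15 distinct pairs out of 25), so the squares are not orthogonal.
Conclusion: NO.

NO


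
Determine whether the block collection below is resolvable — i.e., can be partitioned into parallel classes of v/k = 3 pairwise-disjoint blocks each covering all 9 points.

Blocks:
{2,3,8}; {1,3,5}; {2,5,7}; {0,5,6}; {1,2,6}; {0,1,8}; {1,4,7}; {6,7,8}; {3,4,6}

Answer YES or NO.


v = 9, block size k = 3, number of blocks = 9.
For resolvability, blocks must partition into parallel classes of size v/k = 3.
Total blocks must therefore be a multiple of 3: 9 = 3·3 + 0 ⇒ divisible ✓.
Consider block {1,3,5}. The only other block(s) in the collection disjoint from it are {6,7,8} — just 1 block(s). Any parallel class containing {1,3,5} would need 2 other blocks each disjoint from it, so no parallel class of size 3 can contain {1,3,5}.
Since every block must belong to some parallel class in a resolution, the collection cannot be partitioned into parallel classes.
Resolvable? NO.

NO
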